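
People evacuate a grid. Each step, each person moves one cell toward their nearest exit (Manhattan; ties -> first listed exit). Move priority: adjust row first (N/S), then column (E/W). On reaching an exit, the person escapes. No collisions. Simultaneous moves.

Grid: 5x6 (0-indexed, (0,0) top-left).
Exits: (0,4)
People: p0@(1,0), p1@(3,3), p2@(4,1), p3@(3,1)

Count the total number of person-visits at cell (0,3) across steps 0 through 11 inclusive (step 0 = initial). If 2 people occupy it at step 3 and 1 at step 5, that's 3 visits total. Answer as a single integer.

Answer: 4

Derivation:
Step 0: p0@(1,0) p1@(3,3) p2@(4,1) p3@(3,1) -> at (0,3): 0 [-], cum=0
Step 1: p0@(0,0) p1@(2,3) p2@(3,1) p3@(2,1) -> at (0,3): 0 [-], cum=0
Step 2: p0@(0,1) p1@(1,3) p2@(2,1) p3@(1,1) -> at (0,3): 0 [-], cum=0
Step 3: p0@(0,2) p1@(0,3) p2@(1,1) p3@(0,1) -> at (0,3): 1 [p1], cum=1
Step 4: p0@(0,3) p1@ESC p2@(0,1) p3@(0,2) -> at (0,3): 1 [p0], cum=2
Step 5: p0@ESC p1@ESC p2@(0,2) p3@(0,3) -> at (0,3): 1 [p3], cum=3
Step 6: p0@ESC p1@ESC p2@(0,3) p3@ESC -> at (0,3): 1 [p2], cum=4
Step 7: p0@ESC p1@ESC p2@ESC p3@ESC -> at (0,3): 0 [-], cum=4
Total visits = 4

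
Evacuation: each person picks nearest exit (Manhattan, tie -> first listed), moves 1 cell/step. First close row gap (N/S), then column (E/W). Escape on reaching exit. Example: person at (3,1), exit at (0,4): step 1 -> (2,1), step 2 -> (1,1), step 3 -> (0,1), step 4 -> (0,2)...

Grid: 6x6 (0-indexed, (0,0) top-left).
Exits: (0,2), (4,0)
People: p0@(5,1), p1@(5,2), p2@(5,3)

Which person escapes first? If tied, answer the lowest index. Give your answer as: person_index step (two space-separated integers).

Answer: 0 2

Derivation:
Step 1: p0:(5,1)->(4,1) | p1:(5,2)->(4,2) | p2:(5,3)->(4,3)
Step 2: p0:(4,1)->(4,0)->EXIT | p1:(4,2)->(4,1) | p2:(4,3)->(4,2)
Step 3: p0:escaped | p1:(4,1)->(4,0)->EXIT | p2:(4,2)->(4,1)
Step 4: p0:escaped | p1:escaped | p2:(4,1)->(4,0)->EXIT
Exit steps: [2, 3, 4]
First to escape: p0 at step 2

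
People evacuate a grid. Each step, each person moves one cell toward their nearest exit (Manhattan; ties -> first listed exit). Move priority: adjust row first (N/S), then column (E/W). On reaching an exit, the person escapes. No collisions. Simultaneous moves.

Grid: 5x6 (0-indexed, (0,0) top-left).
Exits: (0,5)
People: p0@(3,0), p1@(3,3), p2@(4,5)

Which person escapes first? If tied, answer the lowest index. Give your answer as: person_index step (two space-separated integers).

Answer: 2 4

Derivation:
Step 1: p0:(3,0)->(2,0) | p1:(3,3)->(2,3) | p2:(4,5)->(3,5)
Step 2: p0:(2,0)->(1,0) | p1:(2,3)->(1,3) | p2:(3,5)->(2,5)
Step 3: p0:(1,0)->(0,0) | p1:(1,3)->(0,3) | p2:(2,5)->(1,5)
Step 4: p0:(0,0)->(0,1) | p1:(0,3)->(0,4) | p2:(1,5)->(0,5)->EXIT
Step 5: p0:(0,1)->(0,2) | p1:(0,4)->(0,5)->EXIT | p2:escaped
Step 6: p0:(0,2)->(0,3) | p1:escaped | p2:escaped
Step 7: p0:(0,3)->(0,4) | p1:escaped | p2:escaped
Step 8: p0:(0,4)->(0,5)->EXIT | p1:escaped | p2:escaped
Exit steps: [8, 5, 4]
First to escape: p2 at step 4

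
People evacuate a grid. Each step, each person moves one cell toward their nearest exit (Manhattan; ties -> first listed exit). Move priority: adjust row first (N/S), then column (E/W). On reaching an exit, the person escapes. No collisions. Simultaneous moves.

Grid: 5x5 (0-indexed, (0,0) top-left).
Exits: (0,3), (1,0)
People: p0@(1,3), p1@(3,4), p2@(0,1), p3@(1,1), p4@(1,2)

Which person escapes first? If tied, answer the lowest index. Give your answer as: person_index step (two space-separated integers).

Step 1: p0:(1,3)->(0,3)->EXIT | p1:(3,4)->(2,4) | p2:(0,1)->(0,2) | p3:(1,1)->(1,0)->EXIT | p4:(1,2)->(0,2)
Step 2: p0:escaped | p1:(2,4)->(1,4) | p2:(0,2)->(0,3)->EXIT | p3:escaped | p4:(0,2)->(0,3)->EXIT
Step 3: p0:escaped | p1:(1,4)->(0,4) | p2:escaped | p3:escaped | p4:escaped
Step 4: p0:escaped | p1:(0,4)->(0,3)->EXIT | p2:escaped | p3:escaped | p4:escaped
Exit steps: [1, 4, 2, 1, 2]
First to escape: p0 at step 1

Answer: 0 1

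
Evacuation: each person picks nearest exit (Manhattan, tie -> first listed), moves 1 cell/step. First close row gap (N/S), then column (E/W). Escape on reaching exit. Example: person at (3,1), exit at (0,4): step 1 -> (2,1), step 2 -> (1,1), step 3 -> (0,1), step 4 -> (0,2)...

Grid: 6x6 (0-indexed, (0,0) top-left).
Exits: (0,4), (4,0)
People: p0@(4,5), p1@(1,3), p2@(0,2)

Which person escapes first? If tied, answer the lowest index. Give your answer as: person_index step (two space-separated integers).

Answer: 1 2

Derivation:
Step 1: p0:(4,5)->(3,5) | p1:(1,3)->(0,3) | p2:(0,2)->(0,3)
Step 2: p0:(3,5)->(2,5) | p1:(0,3)->(0,4)->EXIT | p2:(0,3)->(0,4)->EXIT
Step 3: p0:(2,5)->(1,5) | p1:escaped | p2:escaped
Step 4: p0:(1,5)->(0,5) | p1:escaped | p2:escaped
Step 5: p0:(0,5)->(0,4)->EXIT | p1:escaped | p2:escaped
Exit steps: [5, 2, 2]
First to escape: p1 at step 2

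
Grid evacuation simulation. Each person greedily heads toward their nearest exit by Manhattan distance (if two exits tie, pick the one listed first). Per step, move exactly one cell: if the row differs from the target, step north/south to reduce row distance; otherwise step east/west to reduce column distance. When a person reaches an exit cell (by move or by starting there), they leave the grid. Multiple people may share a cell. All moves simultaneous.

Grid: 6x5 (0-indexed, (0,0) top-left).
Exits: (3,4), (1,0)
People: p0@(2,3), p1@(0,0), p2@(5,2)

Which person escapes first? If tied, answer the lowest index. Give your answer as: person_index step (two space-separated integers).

Answer: 1 1

Derivation:
Step 1: p0:(2,3)->(3,3) | p1:(0,0)->(1,0)->EXIT | p2:(5,2)->(4,2)
Step 2: p0:(3,3)->(3,4)->EXIT | p1:escaped | p2:(4,2)->(3,2)
Step 3: p0:escaped | p1:escaped | p2:(3,2)->(3,3)
Step 4: p0:escaped | p1:escaped | p2:(3,3)->(3,4)->EXIT
Exit steps: [2, 1, 4]
First to escape: p1 at step 1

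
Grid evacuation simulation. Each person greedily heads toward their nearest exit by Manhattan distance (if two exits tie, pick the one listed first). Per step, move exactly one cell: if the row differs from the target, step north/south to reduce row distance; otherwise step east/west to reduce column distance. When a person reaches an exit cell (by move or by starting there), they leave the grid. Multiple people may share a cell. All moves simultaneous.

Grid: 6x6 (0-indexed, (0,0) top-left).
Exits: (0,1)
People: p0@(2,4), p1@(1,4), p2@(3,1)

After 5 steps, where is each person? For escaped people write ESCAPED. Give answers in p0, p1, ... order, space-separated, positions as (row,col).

Step 1: p0:(2,4)->(1,4) | p1:(1,4)->(0,4) | p2:(3,1)->(2,1)
Step 2: p0:(1,4)->(0,4) | p1:(0,4)->(0,3) | p2:(2,1)->(1,1)
Step 3: p0:(0,4)->(0,3) | p1:(0,3)->(0,2) | p2:(1,1)->(0,1)->EXIT
Step 4: p0:(0,3)->(0,2) | p1:(0,2)->(0,1)->EXIT | p2:escaped
Step 5: p0:(0,2)->(0,1)->EXIT | p1:escaped | p2:escaped

ESCAPED ESCAPED ESCAPED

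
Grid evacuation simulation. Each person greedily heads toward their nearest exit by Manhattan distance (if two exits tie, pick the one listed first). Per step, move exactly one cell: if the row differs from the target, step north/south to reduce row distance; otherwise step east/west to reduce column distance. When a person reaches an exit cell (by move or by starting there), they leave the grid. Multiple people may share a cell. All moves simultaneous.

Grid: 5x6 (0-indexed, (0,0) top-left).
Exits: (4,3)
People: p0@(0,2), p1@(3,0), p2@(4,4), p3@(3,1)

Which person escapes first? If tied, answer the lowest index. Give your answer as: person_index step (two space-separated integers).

Answer: 2 1

Derivation:
Step 1: p0:(0,2)->(1,2) | p1:(3,0)->(4,0) | p2:(4,4)->(4,3)->EXIT | p3:(3,1)->(4,1)
Step 2: p0:(1,2)->(2,2) | p1:(4,0)->(4,1) | p2:escaped | p3:(4,1)->(4,2)
Step 3: p0:(2,2)->(3,2) | p1:(4,1)->(4,2) | p2:escaped | p3:(4,2)->(4,3)->EXIT
Step 4: p0:(3,2)->(4,2) | p1:(4,2)->(4,3)->EXIT | p2:escaped | p3:escaped
Step 5: p0:(4,2)->(4,3)->EXIT | p1:escaped | p2:escaped | p3:escaped
Exit steps: [5, 4, 1, 3]
First to escape: p2 at step 1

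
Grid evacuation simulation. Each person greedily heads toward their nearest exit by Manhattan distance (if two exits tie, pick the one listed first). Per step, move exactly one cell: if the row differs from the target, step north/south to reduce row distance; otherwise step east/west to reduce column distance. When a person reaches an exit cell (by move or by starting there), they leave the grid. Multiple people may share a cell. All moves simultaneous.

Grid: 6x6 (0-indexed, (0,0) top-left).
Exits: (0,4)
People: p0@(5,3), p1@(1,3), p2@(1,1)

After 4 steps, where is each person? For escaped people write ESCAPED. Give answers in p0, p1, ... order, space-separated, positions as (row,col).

Step 1: p0:(5,3)->(4,3) | p1:(1,3)->(0,3) | p2:(1,1)->(0,1)
Step 2: p0:(4,3)->(3,3) | p1:(0,3)->(0,4)->EXIT | p2:(0,1)->(0,2)
Step 3: p0:(3,3)->(2,3) | p1:escaped | p2:(0,2)->(0,3)
Step 4: p0:(2,3)->(1,3) | p1:escaped | p2:(0,3)->(0,4)->EXIT

(1,3) ESCAPED ESCAPED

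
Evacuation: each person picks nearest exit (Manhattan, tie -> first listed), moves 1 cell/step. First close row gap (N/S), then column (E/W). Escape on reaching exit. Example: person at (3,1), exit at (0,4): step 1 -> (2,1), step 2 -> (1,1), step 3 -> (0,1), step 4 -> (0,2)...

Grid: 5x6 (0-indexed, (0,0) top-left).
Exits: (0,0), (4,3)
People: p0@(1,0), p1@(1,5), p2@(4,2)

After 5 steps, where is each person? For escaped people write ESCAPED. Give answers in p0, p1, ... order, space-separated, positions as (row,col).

Step 1: p0:(1,0)->(0,0)->EXIT | p1:(1,5)->(2,5) | p2:(4,2)->(4,3)->EXIT
Step 2: p0:escaped | p1:(2,5)->(3,5) | p2:escaped
Step 3: p0:escaped | p1:(3,5)->(4,5) | p2:escaped
Step 4: p0:escaped | p1:(4,5)->(4,4) | p2:escaped
Step 5: p0:escaped | p1:(4,4)->(4,3)->EXIT | p2:escaped

ESCAPED ESCAPED ESCAPED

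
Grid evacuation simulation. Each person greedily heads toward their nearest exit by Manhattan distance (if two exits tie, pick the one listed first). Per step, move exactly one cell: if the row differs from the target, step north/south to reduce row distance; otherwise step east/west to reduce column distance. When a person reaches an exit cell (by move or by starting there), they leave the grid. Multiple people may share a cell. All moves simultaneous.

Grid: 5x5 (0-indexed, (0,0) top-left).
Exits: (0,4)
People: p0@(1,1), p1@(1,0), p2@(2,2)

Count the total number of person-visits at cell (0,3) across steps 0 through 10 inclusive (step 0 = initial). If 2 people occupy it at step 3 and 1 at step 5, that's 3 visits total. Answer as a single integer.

Step 0: p0@(1,1) p1@(1,0) p2@(2,2) -> at (0,3): 0 [-], cum=0
Step 1: p0@(0,1) p1@(0,0) p2@(1,2) -> at (0,3): 0 [-], cum=0
Step 2: p0@(0,2) p1@(0,1) p2@(0,2) -> at (0,3): 0 [-], cum=0
Step 3: p0@(0,3) p1@(0,2) p2@(0,3) -> at (0,3): 2 [p0,p2], cum=2
Step 4: p0@ESC p1@(0,3) p2@ESC -> at (0,3): 1 [p1], cum=3
Step 5: p0@ESC p1@ESC p2@ESC -> at (0,3): 0 [-], cum=3
Total visits = 3

Answer: 3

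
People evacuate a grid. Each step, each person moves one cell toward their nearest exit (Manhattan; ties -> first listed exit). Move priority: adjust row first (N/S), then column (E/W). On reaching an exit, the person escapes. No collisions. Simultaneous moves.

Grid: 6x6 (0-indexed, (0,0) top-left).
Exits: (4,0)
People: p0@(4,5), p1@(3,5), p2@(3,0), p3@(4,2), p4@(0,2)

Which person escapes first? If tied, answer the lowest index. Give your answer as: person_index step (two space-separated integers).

Step 1: p0:(4,5)->(4,4) | p1:(3,5)->(4,5) | p2:(3,0)->(4,0)->EXIT | p3:(4,2)->(4,1) | p4:(0,2)->(1,2)
Step 2: p0:(4,4)->(4,3) | p1:(4,5)->(4,4) | p2:escaped | p3:(4,1)->(4,0)->EXIT | p4:(1,2)->(2,2)
Step 3: p0:(4,3)->(4,2) | p1:(4,4)->(4,3) | p2:escaped | p3:escaped | p4:(2,2)->(3,2)
Step 4: p0:(4,2)->(4,1) | p1:(4,3)->(4,2) | p2:escaped | p3:escaped | p4:(3,2)->(4,2)
Step 5: p0:(4,1)->(4,0)->EXIT | p1:(4,2)->(4,1) | p2:escaped | p3:escaped | p4:(4,2)->(4,1)
Step 6: p0:escaped | p1:(4,1)->(4,0)->EXIT | p2:escaped | p3:escaped | p4:(4,1)->(4,0)->EXIT
Exit steps: [5, 6, 1, 2, 6]
First to escape: p2 at step 1

Answer: 2 1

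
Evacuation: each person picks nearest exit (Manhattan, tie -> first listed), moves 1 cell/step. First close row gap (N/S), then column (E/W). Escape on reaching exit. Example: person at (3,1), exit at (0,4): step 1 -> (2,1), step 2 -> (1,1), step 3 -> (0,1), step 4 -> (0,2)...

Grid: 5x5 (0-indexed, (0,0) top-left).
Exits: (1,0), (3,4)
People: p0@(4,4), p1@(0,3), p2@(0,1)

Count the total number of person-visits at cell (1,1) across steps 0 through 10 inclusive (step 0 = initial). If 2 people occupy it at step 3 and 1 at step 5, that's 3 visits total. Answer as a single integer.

Answer: 2

Derivation:
Step 0: p0@(4,4) p1@(0,3) p2@(0,1) -> at (1,1): 0 [-], cum=0
Step 1: p0@ESC p1@(1,3) p2@(1,1) -> at (1,1): 1 [p2], cum=1
Step 2: p0@ESC p1@(1,2) p2@ESC -> at (1,1): 0 [-], cum=1
Step 3: p0@ESC p1@(1,1) p2@ESC -> at (1,1): 1 [p1], cum=2
Step 4: p0@ESC p1@ESC p2@ESC -> at (1,1): 0 [-], cum=2
Total visits = 2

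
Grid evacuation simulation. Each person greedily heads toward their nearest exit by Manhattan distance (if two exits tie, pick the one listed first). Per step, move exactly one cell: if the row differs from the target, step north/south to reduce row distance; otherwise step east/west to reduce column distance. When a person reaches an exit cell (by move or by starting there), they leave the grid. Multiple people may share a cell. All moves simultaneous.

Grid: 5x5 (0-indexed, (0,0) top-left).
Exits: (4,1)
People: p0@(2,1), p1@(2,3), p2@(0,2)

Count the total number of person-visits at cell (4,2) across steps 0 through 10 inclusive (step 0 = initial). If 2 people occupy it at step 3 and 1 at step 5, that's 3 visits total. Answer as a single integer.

Step 0: p0@(2,1) p1@(2,3) p2@(0,2) -> at (4,2): 0 [-], cum=0
Step 1: p0@(3,1) p1@(3,3) p2@(1,2) -> at (4,2): 0 [-], cum=0
Step 2: p0@ESC p1@(4,3) p2@(2,2) -> at (4,2): 0 [-], cum=0
Step 3: p0@ESC p1@(4,2) p2@(3,2) -> at (4,2): 1 [p1], cum=1
Step 4: p0@ESC p1@ESC p2@(4,2) -> at (4,2): 1 [p2], cum=2
Step 5: p0@ESC p1@ESC p2@ESC -> at (4,2): 0 [-], cum=2
Total visits = 2

Answer: 2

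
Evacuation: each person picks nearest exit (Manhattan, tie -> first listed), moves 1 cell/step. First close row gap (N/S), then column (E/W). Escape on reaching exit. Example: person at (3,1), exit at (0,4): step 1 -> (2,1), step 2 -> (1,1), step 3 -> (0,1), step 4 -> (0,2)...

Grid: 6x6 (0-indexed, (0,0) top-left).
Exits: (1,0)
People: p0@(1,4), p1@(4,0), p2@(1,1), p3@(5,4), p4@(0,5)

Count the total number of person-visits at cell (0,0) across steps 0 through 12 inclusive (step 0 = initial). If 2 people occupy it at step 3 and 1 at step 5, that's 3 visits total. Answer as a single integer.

Step 0: p0@(1,4) p1@(4,0) p2@(1,1) p3@(5,4) p4@(0,5) -> at (0,0): 0 [-], cum=0
Step 1: p0@(1,3) p1@(3,0) p2@ESC p3@(4,4) p4@(1,5) -> at (0,0): 0 [-], cum=0
Step 2: p0@(1,2) p1@(2,0) p2@ESC p3@(3,4) p4@(1,4) -> at (0,0): 0 [-], cum=0
Step 3: p0@(1,1) p1@ESC p2@ESC p3@(2,4) p4@(1,3) -> at (0,0): 0 [-], cum=0
Step 4: p0@ESC p1@ESC p2@ESC p3@(1,4) p4@(1,2) -> at (0,0): 0 [-], cum=0
Step 5: p0@ESC p1@ESC p2@ESC p3@(1,3) p4@(1,1) -> at (0,0): 0 [-], cum=0
Step 6: p0@ESC p1@ESC p2@ESC p3@(1,2) p4@ESC -> at (0,0): 0 [-], cum=0
Step 7: p0@ESC p1@ESC p2@ESC p3@(1,1) p4@ESC -> at (0,0): 0 [-], cum=0
Step 8: p0@ESC p1@ESC p2@ESC p3@ESC p4@ESC -> at (0,0): 0 [-], cum=0
Total visits = 0

Answer: 0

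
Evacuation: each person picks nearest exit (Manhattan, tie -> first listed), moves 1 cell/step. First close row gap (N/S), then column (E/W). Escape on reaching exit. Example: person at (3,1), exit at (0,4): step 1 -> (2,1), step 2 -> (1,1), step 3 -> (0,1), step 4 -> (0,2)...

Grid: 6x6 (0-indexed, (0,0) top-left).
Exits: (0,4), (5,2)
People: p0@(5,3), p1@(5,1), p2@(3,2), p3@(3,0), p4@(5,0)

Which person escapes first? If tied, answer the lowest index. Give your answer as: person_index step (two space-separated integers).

Step 1: p0:(5,3)->(5,2)->EXIT | p1:(5,1)->(5,2)->EXIT | p2:(3,2)->(4,2) | p3:(3,0)->(4,0) | p4:(5,0)->(5,1)
Step 2: p0:escaped | p1:escaped | p2:(4,2)->(5,2)->EXIT | p3:(4,0)->(5,0) | p4:(5,1)->(5,2)->EXIT
Step 3: p0:escaped | p1:escaped | p2:escaped | p3:(5,0)->(5,1) | p4:escaped
Step 4: p0:escaped | p1:escaped | p2:escaped | p3:(5,1)->(5,2)->EXIT | p4:escaped
Exit steps: [1, 1, 2, 4, 2]
First to escape: p0 at step 1

Answer: 0 1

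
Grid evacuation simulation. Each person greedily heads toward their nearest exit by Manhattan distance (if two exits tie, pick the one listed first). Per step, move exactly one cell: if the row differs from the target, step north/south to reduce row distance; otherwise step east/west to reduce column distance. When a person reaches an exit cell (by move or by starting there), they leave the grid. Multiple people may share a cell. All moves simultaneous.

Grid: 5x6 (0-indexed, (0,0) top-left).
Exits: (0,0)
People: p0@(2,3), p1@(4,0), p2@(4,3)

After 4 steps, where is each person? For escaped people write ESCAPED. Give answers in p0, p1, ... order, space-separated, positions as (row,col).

Step 1: p0:(2,3)->(1,3) | p1:(4,0)->(3,0) | p2:(4,3)->(3,3)
Step 2: p0:(1,3)->(0,3) | p1:(3,0)->(2,0) | p2:(3,3)->(2,3)
Step 3: p0:(0,3)->(0,2) | p1:(2,0)->(1,0) | p2:(2,3)->(1,3)
Step 4: p0:(0,2)->(0,1) | p1:(1,0)->(0,0)->EXIT | p2:(1,3)->(0,3)

(0,1) ESCAPED (0,3)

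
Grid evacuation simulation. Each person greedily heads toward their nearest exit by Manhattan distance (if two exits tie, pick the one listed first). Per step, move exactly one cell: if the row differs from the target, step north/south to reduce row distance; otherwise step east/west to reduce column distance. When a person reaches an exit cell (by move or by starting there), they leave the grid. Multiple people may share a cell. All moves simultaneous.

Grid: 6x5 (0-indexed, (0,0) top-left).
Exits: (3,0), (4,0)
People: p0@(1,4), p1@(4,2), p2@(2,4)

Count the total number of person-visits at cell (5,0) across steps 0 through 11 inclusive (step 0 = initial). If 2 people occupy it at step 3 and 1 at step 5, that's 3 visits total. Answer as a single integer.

Answer: 0

Derivation:
Step 0: p0@(1,4) p1@(4,2) p2@(2,4) -> at (5,0): 0 [-], cum=0
Step 1: p0@(2,4) p1@(4,1) p2@(3,4) -> at (5,0): 0 [-], cum=0
Step 2: p0@(3,4) p1@ESC p2@(3,3) -> at (5,0): 0 [-], cum=0
Step 3: p0@(3,3) p1@ESC p2@(3,2) -> at (5,0): 0 [-], cum=0
Step 4: p0@(3,2) p1@ESC p2@(3,1) -> at (5,0): 0 [-], cum=0
Step 5: p0@(3,1) p1@ESC p2@ESC -> at (5,0): 0 [-], cum=0
Step 6: p0@ESC p1@ESC p2@ESC -> at (5,0): 0 [-], cum=0
Total visits = 0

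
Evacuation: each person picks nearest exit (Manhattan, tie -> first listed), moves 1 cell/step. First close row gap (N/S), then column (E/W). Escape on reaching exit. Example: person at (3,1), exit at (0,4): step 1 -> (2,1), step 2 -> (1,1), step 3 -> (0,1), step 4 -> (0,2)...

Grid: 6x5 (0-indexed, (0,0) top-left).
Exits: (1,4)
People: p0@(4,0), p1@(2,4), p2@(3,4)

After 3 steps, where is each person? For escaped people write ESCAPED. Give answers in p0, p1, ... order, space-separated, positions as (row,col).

Step 1: p0:(4,0)->(3,0) | p1:(2,4)->(1,4)->EXIT | p2:(3,4)->(2,4)
Step 2: p0:(3,0)->(2,0) | p1:escaped | p2:(2,4)->(1,4)->EXIT
Step 3: p0:(2,0)->(1,0) | p1:escaped | p2:escaped

(1,0) ESCAPED ESCAPED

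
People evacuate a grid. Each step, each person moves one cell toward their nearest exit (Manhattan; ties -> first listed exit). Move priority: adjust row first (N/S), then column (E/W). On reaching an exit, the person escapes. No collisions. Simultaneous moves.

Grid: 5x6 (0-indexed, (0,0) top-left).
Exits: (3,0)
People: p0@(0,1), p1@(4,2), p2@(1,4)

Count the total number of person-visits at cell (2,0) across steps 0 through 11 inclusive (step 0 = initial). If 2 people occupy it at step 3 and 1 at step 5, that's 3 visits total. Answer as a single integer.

Answer: 0

Derivation:
Step 0: p0@(0,1) p1@(4,2) p2@(1,4) -> at (2,0): 0 [-], cum=0
Step 1: p0@(1,1) p1@(3,2) p2@(2,4) -> at (2,0): 0 [-], cum=0
Step 2: p0@(2,1) p1@(3,1) p2@(3,4) -> at (2,0): 0 [-], cum=0
Step 3: p0@(3,1) p1@ESC p2@(3,3) -> at (2,0): 0 [-], cum=0
Step 4: p0@ESC p1@ESC p2@(3,2) -> at (2,0): 0 [-], cum=0
Step 5: p0@ESC p1@ESC p2@(3,1) -> at (2,0): 0 [-], cum=0
Step 6: p0@ESC p1@ESC p2@ESC -> at (2,0): 0 [-], cum=0
Total visits = 0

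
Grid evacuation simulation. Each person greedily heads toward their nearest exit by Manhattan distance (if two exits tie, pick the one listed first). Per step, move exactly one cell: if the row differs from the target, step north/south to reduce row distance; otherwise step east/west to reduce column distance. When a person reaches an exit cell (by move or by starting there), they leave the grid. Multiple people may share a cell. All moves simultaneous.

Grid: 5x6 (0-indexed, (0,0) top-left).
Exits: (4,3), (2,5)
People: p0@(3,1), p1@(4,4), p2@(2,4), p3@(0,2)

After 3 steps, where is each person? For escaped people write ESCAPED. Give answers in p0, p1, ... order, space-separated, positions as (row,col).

Step 1: p0:(3,1)->(4,1) | p1:(4,4)->(4,3)->EXIT | p2:(2,4)->(2,5)->EXIT | p3:(0,2)->(1,2)
Step 2: p0:(4,1)->(4,2) | p1:escaped | p2:escaped | p3:(1,2)->(2,2)
Step 3: p0:(4,2)->(4,3)->EXIT | p1:escaped | p2:escaped | p3:(2,2)->(3,2)

ESCAPED ESCAPED ESCAPED (3,2)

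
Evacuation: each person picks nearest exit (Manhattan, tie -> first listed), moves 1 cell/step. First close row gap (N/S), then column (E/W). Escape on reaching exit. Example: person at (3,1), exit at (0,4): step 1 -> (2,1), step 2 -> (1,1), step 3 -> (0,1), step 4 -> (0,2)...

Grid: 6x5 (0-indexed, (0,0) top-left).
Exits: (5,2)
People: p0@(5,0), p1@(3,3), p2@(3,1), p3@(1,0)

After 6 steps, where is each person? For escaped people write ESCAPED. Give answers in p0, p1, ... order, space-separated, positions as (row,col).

Step 1: p0:(5,0)->(5,1) | p1:(3,3)->(4,3) | p2:(3,1)->(4,1) | p3:(1,0)->(2,0)
Step 2: p0:(5,1)->(5,2)->EXIT | p1:(4,3)->(5,3) | p2:(4,1)->(5,1) | p3:(2,0)->(3,0)
Step 3: p0:escaped | p1:(5,3)->(5,2)->EXIT | p2:(5,1)->(5,2)->EXIT | p3:(3,0)->(4,0)
Step 4: p0:escaped | p1:escaped | p2:escaped | p3:(4,0)->(5,0)
Step 5: p0:escaped | p1:escaped | p2:escaped | p3:(5,0)->(5,1)
Step 6: p0:escaped | p1:escaped | p2:escaped | p3:(5,1)->(5,2)->EXIT

ESCAPED ESCAPED ESCAPED ESCAPED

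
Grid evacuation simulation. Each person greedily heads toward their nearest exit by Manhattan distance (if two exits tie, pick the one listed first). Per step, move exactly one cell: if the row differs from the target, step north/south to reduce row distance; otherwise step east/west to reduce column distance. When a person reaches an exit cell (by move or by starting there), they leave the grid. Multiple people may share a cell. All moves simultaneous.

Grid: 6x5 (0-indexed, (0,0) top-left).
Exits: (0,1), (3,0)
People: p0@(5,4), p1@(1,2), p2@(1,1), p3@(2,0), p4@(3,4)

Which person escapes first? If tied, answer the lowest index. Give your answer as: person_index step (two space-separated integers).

Step 1: p0:(5,4)->(4,4) | p1:(1,2)->(0,2) | p2:(1,1)->(0,1)->EXIT | p3:(2,0)->(3,0)->EXIT | p4:(3,4)->(3,3)
Step 2: p0:(4,4)->(3,4) | p1:(0,2)->(0,1)->EXIT | p2:escaped | p3:escaped | p4:(3,3)->(3,2)
Step 3: p0:(3,4)->(3,3) | p1:escaped | p2:escaped | p3:escaped | p4:(3,2)->(3,1)
Step 4: p0:(3,3)->(3,2) | p1:escaped | p2:escaped | p3:escaped | p4:(3,1)->(3,0)->EXIT
Step 5: p0:(3,2)->(3,1) | p1:escaped | p2:escaped | p3:escaped | p4:escaped
Step 6: p0:(3,1)->(3,0)->EXIT | p1:escaped | p2:escaped | p3:escaped | p4:escaped
Exit steps: [6, 2, 1, 1, 4]
First to escape: p2 at step 1

Answer: 2 1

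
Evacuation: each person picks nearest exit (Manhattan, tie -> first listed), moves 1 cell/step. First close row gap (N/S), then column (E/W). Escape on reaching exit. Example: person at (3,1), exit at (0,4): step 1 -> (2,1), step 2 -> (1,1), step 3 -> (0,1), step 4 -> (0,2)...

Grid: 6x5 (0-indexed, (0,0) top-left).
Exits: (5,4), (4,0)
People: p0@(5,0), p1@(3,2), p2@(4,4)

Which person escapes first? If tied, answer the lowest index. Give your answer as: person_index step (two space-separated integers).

Step 1: p0:(5,0)->(4,0)->EXIT | p1:(3,2)->(4,2) | p2:(4,4)->(5,4)->EXIT
Step 2: p0:escaped | p1:(4,2)->(4,1) | p2:escaped
Step 3: p0:escaped | p1:(4,1)->(4,0)->EXIT | p2:escaped
Exit steps: [1, 3, 1]
First to escape: p0 at step 1

Answer: 0 1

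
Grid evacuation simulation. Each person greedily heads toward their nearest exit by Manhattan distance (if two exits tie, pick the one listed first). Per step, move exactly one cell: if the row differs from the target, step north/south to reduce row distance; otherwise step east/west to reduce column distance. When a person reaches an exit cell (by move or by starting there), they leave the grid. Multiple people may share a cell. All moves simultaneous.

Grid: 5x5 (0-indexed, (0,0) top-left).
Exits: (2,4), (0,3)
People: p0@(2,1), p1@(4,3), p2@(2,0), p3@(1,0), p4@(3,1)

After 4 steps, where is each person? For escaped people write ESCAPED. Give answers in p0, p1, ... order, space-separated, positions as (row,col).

Step 1: p0:(2,1)->(2,2) | p1:(4,3)->(3,3) | p2:(2,0)->(2,1) | p3:(1,0)->(0,0) | p4:(3,1)->(2,1)
Step 2: p0:(2,2)->(2,3) | p1:(3,3)->(2,3) | p2:(2,1)->(2,2) | p3:(0,0)->(0,1) | p4:(2,1)->(2,2)
Step 3: p0:(2,3)->(2,4)->EXIT | p1:(2,3)->(2,4)->EXIT | p2:(2,2)->(2,3) | p3:(0,1)->(0,2) | p4:(2,2)->(2,3)
Step 4: p0:escaped | p1:escaped | p2:(2,3)->(2,4)->EXIT | p3:(0,2)->(0,3)->EXIT | p4:(2,3)->(2,4)->EXIT

ESCAPED ESCAPED ESCAPED ESCAPED ESCAPED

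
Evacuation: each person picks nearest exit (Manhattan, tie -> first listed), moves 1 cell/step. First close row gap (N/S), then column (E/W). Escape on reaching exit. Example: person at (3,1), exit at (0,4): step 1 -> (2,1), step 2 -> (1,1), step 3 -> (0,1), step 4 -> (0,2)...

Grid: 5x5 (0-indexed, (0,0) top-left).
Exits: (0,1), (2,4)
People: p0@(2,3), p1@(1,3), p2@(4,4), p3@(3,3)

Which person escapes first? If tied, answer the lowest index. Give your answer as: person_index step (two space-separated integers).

Answer: 0 1

Derivation:
Step 1: p0:(2,3)->(2,4)->EXIT | p1:(1,3)->(2,3) | p2:(4,4)->(3,4) | p3:(3,3)->(2,3)
Step 2: p0:escaped | p1:(2,3)->(2,4)->EXIT | p2:(3,4)->(2,4)->EXIT | p3:(2,3)->(2,4)->EXIT
Exit steps: [1, 2, 2, 2]
First to escape: p0 at step 1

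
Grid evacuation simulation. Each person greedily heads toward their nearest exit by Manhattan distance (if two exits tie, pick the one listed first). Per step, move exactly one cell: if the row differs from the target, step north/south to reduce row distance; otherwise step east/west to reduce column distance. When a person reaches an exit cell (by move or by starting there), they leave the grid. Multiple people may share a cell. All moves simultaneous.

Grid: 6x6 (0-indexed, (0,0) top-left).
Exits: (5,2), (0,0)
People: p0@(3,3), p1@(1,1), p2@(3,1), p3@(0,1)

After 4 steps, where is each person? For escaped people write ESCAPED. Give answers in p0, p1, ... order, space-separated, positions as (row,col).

Step 1: p0:(3,3)->(4,3) | p1:(1,1)->(0,1) | p2:(3,1)->(4,1) | p3:(0,1)->(0,0)->EXIT
Step 2: p0:(4,3)->(5,3) | p1:(0,1)->(0,0)->EXIT | p2:(4,1)->(5,1) | p3:escaped
Step 3: p0:(5,3)->(5,2)->EXIT | p1:escaped | p2:(5,1)->(5,2)->EXIT | p3:escaped

ESCAPED ESCAPED ESCAPED ESCAPED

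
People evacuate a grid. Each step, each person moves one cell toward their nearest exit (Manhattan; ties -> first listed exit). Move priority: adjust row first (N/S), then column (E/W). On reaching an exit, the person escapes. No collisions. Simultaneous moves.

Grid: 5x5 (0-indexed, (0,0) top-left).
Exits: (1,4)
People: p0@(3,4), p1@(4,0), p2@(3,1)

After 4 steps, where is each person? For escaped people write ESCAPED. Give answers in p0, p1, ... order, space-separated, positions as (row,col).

Step 1: p0:(3,4)->(2,4) | p1:(4,0)->(3,0) | p2:(3,1)->(2,1)
Step 2: p0:(2,4)->(1,4)->EXIT | p1:(3,0)->(2,0) | p2:(2,1)->(1,1)
Step 3: p0:escaped | p1:(2,0)->(1,0) | p2:(1,1)->(1,2)
Step 4: p0:escaped | p1:(1,0)->(1,1) | p2:(1,2)->(1,3)

ESCAPED (1,1) (1,3)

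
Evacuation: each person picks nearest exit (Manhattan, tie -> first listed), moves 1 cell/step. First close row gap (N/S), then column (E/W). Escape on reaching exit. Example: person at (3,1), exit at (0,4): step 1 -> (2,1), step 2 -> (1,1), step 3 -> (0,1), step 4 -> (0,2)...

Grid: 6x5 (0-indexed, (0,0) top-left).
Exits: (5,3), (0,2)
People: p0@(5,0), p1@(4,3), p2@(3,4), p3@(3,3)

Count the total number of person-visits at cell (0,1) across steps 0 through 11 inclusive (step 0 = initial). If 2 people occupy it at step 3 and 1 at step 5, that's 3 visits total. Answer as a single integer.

Answer: 0

Derivation:
Step 0: p0@(5,0) p1@(4,3) p2@(3,4) p3@(3,3) -> at (0,1): 0 [-], cum=0
Step 1: p0@(5,1) p1@ESC p2@(4,4) p3@(4,3) -> at (0,1): 0 [-], cum=0
Step 2: p0@(5,2) p1@ESC p2@(5,4) p3@ESC -> at (0,1): 0 [-], cum=0
Step 3: p0@ESC p1@ESC p2@ESC p3@ESC -> at (0,1): 0 [-], cum=0
Total visits = 0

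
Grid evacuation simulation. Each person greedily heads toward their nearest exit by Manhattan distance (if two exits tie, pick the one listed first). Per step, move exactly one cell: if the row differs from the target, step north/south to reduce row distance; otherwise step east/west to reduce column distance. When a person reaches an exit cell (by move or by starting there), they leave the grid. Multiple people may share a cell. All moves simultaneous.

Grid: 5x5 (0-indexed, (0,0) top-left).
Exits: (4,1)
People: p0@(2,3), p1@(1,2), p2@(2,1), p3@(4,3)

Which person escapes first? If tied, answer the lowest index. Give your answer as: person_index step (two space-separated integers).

Step 1: p0:(2,3)->(3,3) | p1:(1,2)->(2,2) | p2:(2,1)->(3,1) | p3:(4,3)->(4,2)
Step 2: p0:(3,3)->(4,3) | p1:(2,2)->(3,2) | p2:(3,1)->(4,1)->EXIT | p3:(4,2)->(4,1)->EXIT
Step 3: p0:(4,3)->(4,2) | p1:(3,2)->(4,2) | p2:escaped | p3:escaped
Step 4: p0:(4,2)->(4,1)->EXIT | p1:(4,2)->(4,1)->EXIT | p2:escaped | p3:escaped
Exit steps: [4, 4, 2, 2]
First to escape: p2 at step 2

Answer: 2 2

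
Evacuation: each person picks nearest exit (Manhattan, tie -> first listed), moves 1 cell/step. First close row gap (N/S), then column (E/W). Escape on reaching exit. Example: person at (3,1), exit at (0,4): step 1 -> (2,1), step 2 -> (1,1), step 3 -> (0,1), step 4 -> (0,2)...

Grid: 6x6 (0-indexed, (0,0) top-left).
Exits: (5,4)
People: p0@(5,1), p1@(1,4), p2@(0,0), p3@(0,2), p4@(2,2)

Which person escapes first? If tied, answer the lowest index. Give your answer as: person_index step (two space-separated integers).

Step 1: p0:(5,1)->(5,2) | p1:(1,4)->(2,4) | p2:(0,0)->(1,0) | p3:(0,2)->(1,2) | p4:(2,2)->(3,2)
Step 2: p0:(5,2)->(5,3) | p1:(2,4)->(3,4) | p2:(1,0)->(2,0) | p3:(1,2)->(2,2) | p4:(3,2)->(4,2)
Step 3: p0:(5,3)->(5,4)->EXIT | p1:(3,4)->(4,4) | p2:(2,0)->(3,0) | p3:(2,2)->(3,2) | p4:(4,2)->(5,2)
Step 4: p0:escaped | p1:(4,4)->(5,4)->EXIT | p2:(3,0)->(4,0) | p3:(3,2)->(4,2) | p4:(5,2)->(5,3)
Step 5: p0:escaped | p1:escaped | p2:(4,0)->(5,0) | p3:(4,2)->(5,2) | p4:(5,3)->(5,4)->EXIT
Step 6: p0:escaped | p1:escaped | p2:(5,0)->(5,1) | p3:(5,2)->(5,3) | p4:escaped
Step 7: p0:escaped | p1:escaped | p2:(5,1)->(5,2) | p3:(5,3)->(5,4)->EXIT | p4:escaped
Step 8: p0:escaped | p1:escaped | p2:(5,2)->(5,3) | p3:escaped | p4:escaped
Step 9: p0:escaped | p1:escaped | p2:(5,3)->(5,4)->EXIT | p3:escaped | p4:escaped
Exit steps: [3, 4, 9, 7, 5]
First to escape: p0 at step 3

Answer: 0 3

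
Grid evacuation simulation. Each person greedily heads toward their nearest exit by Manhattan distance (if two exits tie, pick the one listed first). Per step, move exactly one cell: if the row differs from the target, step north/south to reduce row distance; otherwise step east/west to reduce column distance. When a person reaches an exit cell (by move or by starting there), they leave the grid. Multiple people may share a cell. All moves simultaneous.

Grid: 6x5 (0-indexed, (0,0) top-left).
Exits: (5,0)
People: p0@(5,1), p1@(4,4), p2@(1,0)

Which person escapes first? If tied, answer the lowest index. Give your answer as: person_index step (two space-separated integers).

Answer: 0 1

Derivation:
Step 1: p0:(5,1)->(5,0)->EXIT | p1:(4,4)->(5,4) | p2:(1,0)->(2,0)
Step 2: p0:escaped | p1:(5,4)->(5,3) | p2:(2,0)->(3,0)
Step 3: p0:escaped | p1:(5,3)->(5,2) | p2:(3,0)->(4,0)
Step 4: p0:escaped | p1:(5,2)->(5,1) | p2:(4,0)->(5,0)->EXIT
Step 5: p0:escaped | p1:(5,1)->(5,0)->EXIT | p2:escaped
Exit steps: [1, 5, 4]
First to escape: p0 at step 1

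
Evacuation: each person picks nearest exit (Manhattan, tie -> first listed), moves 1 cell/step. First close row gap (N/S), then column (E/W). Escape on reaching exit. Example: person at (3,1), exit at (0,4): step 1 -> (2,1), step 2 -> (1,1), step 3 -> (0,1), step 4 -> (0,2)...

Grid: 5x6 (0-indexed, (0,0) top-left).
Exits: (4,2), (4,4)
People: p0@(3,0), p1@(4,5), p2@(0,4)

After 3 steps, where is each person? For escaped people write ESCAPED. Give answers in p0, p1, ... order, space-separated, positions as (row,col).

Step 1: p0:(3,0)->(4,0) | p1:(4,5)->(4,4)->EXIT | p2:(0,4)->(1,4)
Step 2: p0:(4,0)->(4,1) | p1:escaped | p2:(1,4)->(2,4)
Step 3: p0:(4,1)->(4,2)->EXIT | p1:escaped | p2:(2,4)->(3,4)

ESCAPED ESCAPED (3,4)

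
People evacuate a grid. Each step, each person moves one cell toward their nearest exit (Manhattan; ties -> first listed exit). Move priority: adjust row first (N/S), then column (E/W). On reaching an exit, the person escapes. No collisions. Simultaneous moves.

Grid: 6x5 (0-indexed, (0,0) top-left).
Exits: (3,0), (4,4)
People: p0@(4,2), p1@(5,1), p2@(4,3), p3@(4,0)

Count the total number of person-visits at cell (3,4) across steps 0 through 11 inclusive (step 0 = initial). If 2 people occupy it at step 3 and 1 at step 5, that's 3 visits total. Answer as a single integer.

Step 0: p0@(4,2) p1@(5,1) p2@(4,3) p3@(4,0) -> at (3,4): 0 [-], cum=0
Step 1: p0@(4,3) p1@(4,1) p2@ESC p3@ESC -> at (3,4): 0 [-], cum=0
Step 2: p0@ESC p1@(3,1) p2@ESC p3@ESC -> at (3,4): 0 [-], cum=0
Step 3: p0@ESC p1@ESC p2@ESC p3@ESC -> at (3,4): 0 [-], cum=0
Total visits = 0

Answer: 0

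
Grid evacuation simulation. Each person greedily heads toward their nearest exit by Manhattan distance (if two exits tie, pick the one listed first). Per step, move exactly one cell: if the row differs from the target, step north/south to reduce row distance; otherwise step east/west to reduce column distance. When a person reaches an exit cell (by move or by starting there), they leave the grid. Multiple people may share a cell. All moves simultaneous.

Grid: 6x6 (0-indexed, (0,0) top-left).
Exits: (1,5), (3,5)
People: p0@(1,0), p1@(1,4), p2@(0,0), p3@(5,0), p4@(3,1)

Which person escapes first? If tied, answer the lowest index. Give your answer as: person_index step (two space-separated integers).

Answer: 1 1

Derivation:
Step 1: p0:(1,0)->(1,1) | p1:(1,4)->(1,5)->EXIT | p2:(0,0)->(1,0) | p3:(5,0)->(4,0) | p4:(3,1)->(3,2)
Step 2: p0:(1,1)->(1,2) | p1:escaped | p2:(1,0)->(1,1) | p3:(4,0)->(3,0) | p4:(3,2)->(3,3)
Step 3: p0:(1,2)->(1,3) | p1:escaped | p2:(1,1)->(1,2) | p3:(3,0)->(3,1) | p4:(3,3)->(3,4)
Step 4: p0:(1,3)->(1,4) | p1:escaped | p2:(1,2)->(1,3) | p3:(3,1)->(3,2) | p4:(3,4)->(3,5)->EXIT
Step 5: p0:(1,4)->(1,5)->EXIT | p1:escaped | p2:(1,3)->(1,4) | p3:(3,2)->(3,3) | p4:escaped
Step 6: p0:escaped | p1:escaped | p2:(1,4)->(1,5)->EXIT | p3:(3,3)->(3,4) | p4:escaped
Step 7: p0:escaped | p1:escaped | p2:escaped | p3:(3,4)->(3,5)->EXIT | p4:escaped
Exit steps: [5, 1, 6, 7, 4]
First to escape: p1 at step 1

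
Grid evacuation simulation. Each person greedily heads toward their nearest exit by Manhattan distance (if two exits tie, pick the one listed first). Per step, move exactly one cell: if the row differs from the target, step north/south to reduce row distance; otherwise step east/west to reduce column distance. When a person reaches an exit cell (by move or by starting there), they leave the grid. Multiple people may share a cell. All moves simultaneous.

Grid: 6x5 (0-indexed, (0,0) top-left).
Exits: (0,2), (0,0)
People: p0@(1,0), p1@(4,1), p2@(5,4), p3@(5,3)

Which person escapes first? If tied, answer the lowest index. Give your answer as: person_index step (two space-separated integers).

Step 1: p0:(1,0)->(0,0)->EXIT | p1:(4,1)->(3,1) | p2:(5,4)->(4,4) | p3:(5,3)->(4,3)
Step 2: p0:escaped | p1:(3,1)->(2,1) | p2:(4,4)->(3,4) | p3:(4,3)->(3,3)
Step 3: p0:escaped | p1:(2,1)->(1,1) | p2:(3,4)->(2,4) | p3:(3,3)->(2,3)
Step 4: p0:escaped | p1:(1,1)->(0,1) | p2:(2,4)->(1,4) | p3:(2,3)->(1,3)
Step 5: p0:escaped | p1:(0,1)->(0,2)->EXIT | p2:(1,4)->(0,4) | p3:(1,3)->(0,3)
Step 6: p0:escaped | p1:escaped | p2:(0,4)->(0,3) | p3:(0,3)->(0,2)->EXIT
Step 7: p0:escaped | p1:escaped | p2:(0,3)->(0,2)->EXIT | p3:escaped
Exit steps: [1, 5, 7, 6]
First to escape: p0 at step 1

Answer: 0 1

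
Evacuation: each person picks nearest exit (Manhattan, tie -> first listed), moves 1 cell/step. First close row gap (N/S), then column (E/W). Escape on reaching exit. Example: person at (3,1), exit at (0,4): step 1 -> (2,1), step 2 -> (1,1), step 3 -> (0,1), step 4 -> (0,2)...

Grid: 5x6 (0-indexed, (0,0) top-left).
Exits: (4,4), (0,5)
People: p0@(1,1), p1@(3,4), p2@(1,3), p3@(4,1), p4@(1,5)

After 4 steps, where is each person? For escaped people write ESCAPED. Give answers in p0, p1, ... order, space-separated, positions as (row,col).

Step 1: p0:(1,1)->(0,1) | p1:(3,4)->(4,4)->EXIT | p2:(1,3)->(0,3) | p3:(4,1)->(4,2) | p4:(1,5)->(0,5)->EXIT
Step 2: p0:(0,1)->(0,2) | p1:escaped | p2:(0,3)->(0,4) | p3:(4,2)->(4,3) | p4:escaped
Step 3: p0:(0,2)->(0,3) | p1:escaped | p2:(0,4)->(0,5)->EXIT | p3:(4,3)->(4,4)->EXIT | p4:escaped
Step 4: p0:(0,3)->(0,4) | p1:escaped | p2:escaped | p3:escaped | p4:escaped

(0,4) ESCAPED ESCAPED ESCAPED ESCAPED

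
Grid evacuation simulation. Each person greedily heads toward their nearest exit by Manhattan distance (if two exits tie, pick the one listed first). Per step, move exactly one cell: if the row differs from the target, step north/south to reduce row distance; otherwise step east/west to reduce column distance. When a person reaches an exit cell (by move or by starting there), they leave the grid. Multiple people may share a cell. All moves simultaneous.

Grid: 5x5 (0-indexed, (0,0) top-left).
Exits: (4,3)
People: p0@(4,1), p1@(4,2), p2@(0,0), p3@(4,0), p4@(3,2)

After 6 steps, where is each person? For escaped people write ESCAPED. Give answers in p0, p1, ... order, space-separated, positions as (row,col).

Step 1: p0:(4,1)->(4,2) | p1:(4,2)->(4,3)->EXIT | p2:(0,0)->(1,0) | p3:(4,0)->(4,1) | p4:(3,2)->(4,2)
Step 2: p0:(4,2)->(4,3)->EXIT | p1:escaped | p2:(1,0)->(2,0) | p3:(4,1)->(4,2) | p4:(4,2)->(4,3)->EXIT
Step 3: p0:escaped | p1:escaped | p2:(2,0)->(3,0) | p3:(4,2)->(4,3)->EXIT | p4:escaped
Step 4: p0:escaped | p1:escaped | p2:(3,0)->(4,0) | p3:escaped | p4:escaped
Step 5: p0:escaped | p1:escaped | p2:(4,0)->(4,1) | p3:escaped | p4:escaped
Step 6: p0:escaped | p1:escaped | p2:(4,1)->(4,2) | p3:escaped | p4:escaped

ESCAPED ESCAPED (4,2) ESCAPED ESCAPED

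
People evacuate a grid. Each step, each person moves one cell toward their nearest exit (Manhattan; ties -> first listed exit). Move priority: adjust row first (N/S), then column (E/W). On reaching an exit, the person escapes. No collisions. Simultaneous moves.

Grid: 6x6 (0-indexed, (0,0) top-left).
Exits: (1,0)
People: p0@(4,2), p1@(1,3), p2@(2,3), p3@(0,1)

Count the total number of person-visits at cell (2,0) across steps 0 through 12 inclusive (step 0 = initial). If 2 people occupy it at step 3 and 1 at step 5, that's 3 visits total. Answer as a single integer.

Answer: 0

Derivation:
Step 0: p0@(4,2) p1@(1,3) p2@(2,3) p3@(0,1) -> at (2,0): 0 [-], cum=0
Step 1: p0@(3,2) p1@(1,2) p2@(1,3) p3@(1,1) -> at (2,0): 0 [-], cum=0
Step 2: p0@(2,2) p1@(1,1) p2@(1,2) p3@ESC -> at (2,0): 0 [-], cum=0
Step 3: p0@(1,2) p1@ESC p2@(1,1) p3@ESC -> at (2,0): 0 [-], cum=0
Step 4: p0@(1,1) p1@ESC p2@ESC p3@ESC -> at (2,0): 0 [-], cum=0
Step 5: p0@ESC p1@ESC p2@ESC p3@ESC -> at (2,0): 0 [-], cum=0
Total visits = 0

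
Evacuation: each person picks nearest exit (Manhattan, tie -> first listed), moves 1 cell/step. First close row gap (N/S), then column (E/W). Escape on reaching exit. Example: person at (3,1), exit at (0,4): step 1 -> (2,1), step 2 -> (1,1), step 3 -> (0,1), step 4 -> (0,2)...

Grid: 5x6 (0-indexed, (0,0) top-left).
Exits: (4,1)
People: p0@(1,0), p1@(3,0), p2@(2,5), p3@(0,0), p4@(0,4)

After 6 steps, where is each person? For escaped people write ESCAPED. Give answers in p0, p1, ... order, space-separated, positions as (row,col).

Step 1: p0:(1,0)->(2,0) | p1:(3,0)->(4,0) | p2:(2,5)->(3,5) | p3:(0,0)->(1,0) | p4:(0,4)->(1,4)
Step 2: p0:(2,0)->(3,0) | p1:(4,0)->(4,1)->EXIT | p2:(3,5)->(4,5) | p3:(1,0)->(2,0) | p4:(1,4)->(2,4)
Step 3: p0:(3,0)->(4,0) | p1:escaped | p2:(4,5)->(4,4) | p3:(2,0)->(3,0) | p4:(2,4)->(3,4)
Step 4: p0:(4,0)->(4,1)->EXIT | p1:escaped | p2:(4,4)->(4,3) | p3:(3,0)->(4,0) | p4:(3,4)->(4,4)
Step 5: p0:escaped | p1:escaped | p2:(4,3)->(4,2) | p3:(4,0)->(4,1)->EXIT | p4:(4,4)->(4,3)
Step 6: p0:escaped | p1:escaped | p2:(4,2)->(4,1)->EXIT | p3:escaped | p4:(4,3)->(4,2)

ESCAPED ESCAPED ESCAPED ESCAPED (4,2)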